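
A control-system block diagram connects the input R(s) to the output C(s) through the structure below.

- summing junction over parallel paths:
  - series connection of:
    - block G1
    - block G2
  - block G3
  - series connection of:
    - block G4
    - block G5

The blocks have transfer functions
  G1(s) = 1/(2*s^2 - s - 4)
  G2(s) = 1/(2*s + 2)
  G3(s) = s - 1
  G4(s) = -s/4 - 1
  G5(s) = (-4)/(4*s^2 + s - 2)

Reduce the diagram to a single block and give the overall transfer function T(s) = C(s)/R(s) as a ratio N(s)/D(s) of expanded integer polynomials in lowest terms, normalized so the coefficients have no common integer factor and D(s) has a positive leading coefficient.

The answer is (16*s^6 - 4*s^5 - 54*s^4 + 18*s^3 + 60*s^2 - 43*s - 50)/(16*s^5 + 12*s^4 - 46*s^3 - 46*s^2 + 12*s + 16).

Reasoning:
Step 1 - multiply G1, G2 (series), giving 1/(4*s^3 + 2*s^2 - 10*s - 8)
Step 2 - cascade G4, G5, giving (s + 4)/(4*s^2 + s - 2)
Step 3 - combine (G1*G2), G3, (G4*G5) in parallel, giving the overall T(s)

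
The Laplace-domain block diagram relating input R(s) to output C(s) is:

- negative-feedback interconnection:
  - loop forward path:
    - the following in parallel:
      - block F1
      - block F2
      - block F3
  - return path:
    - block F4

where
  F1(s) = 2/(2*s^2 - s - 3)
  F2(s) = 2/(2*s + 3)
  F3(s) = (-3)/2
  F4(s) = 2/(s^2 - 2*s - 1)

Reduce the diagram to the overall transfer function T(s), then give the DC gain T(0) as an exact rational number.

Step 1: parallel reduction of F1, F2, F3 = (-12*s^3 - 4*s^2 + 31*s + 27)/(8*s^3 + 8*s^2 - 18*s - 18)
Step 2: apply the feedback formula to (F1+F2+F3), F4 = (-12*s^5 + 20*s^4 + 51*s^3 - 31*s^2 - 85*s - 27)/(8*s^5 - 8*s^4 - 66*s^3 + 2*s^2 + 116*s + 72)
DC gain: substitute s = 0 into T(s) from step 2: T(0) = -27/72 = -3/8.

Therefore the answer is -3/8.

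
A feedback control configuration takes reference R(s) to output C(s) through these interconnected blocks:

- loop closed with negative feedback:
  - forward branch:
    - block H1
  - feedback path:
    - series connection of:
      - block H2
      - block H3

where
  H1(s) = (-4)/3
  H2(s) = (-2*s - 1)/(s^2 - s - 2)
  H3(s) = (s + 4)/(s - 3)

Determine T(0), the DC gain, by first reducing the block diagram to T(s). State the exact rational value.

The answer is -12/17.

Reasoning:
Step 1 - reduce the series chain H2, H3: (-2*s^2 - 9*s - 4)/(s^3 - 4*s^2 + s + 6)
Step 2 - collapse the loop (H1 forward, (H2*H3) return): (-4*s^3 + 16*s^2 - 4*s - 24)/(3*s^3 - 4*s^2 + 39*s + 34)
That last expression is T(s); at s = 0 only the constant terms survive, so T(0) = -24/34 = -12/17.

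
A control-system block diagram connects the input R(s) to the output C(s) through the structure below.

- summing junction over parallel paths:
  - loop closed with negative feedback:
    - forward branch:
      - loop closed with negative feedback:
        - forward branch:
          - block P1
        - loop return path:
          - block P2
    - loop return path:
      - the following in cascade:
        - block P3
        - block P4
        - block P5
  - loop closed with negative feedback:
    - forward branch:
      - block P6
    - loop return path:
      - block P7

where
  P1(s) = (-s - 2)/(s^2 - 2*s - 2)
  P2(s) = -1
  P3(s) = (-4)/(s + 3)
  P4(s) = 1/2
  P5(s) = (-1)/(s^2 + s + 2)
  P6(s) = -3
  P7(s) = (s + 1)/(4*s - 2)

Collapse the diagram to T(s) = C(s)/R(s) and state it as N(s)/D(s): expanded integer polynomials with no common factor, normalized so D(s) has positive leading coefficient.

First reduce the diagram to T(s).

(1) feedback reduction of P1, P2, giving (-s - 2)/(s^2 - s)
(2) reduce the series chain P3, P4, P5, giving 2/(s^3 + 4*s^2 + 5*s + 6)
(3) collapse the loop ([P1/(1+P1*P2)] forward, (P3*P4*P5) return), giving (-s^4 - 6*s^3 - 13*s^2 - 16*s - 12)/(s^5 + 3*s^4 + s^3 + s^2 - 8*s - 4)
(4) reduce the feedback loop with forward P6 and return P7, giving (6 - 12*s)/(s - 5)
(5) combine [[P1/(1+P1*P2)]/(1+[P1/(1+P1*P2)]*(P3*P4*P5))], [P6/(1+P6*P7)] in parallel, giving the overall T(s)

Answer: (-12*s^6 - 31*s^5 + 5*s^4 + 11*s^3 + 151*s^2 + 68*s + 36)/(s^6 - 2*s^5 - 14*s^4 - 4*s^3 - 13*s^2 + 36*s + 20)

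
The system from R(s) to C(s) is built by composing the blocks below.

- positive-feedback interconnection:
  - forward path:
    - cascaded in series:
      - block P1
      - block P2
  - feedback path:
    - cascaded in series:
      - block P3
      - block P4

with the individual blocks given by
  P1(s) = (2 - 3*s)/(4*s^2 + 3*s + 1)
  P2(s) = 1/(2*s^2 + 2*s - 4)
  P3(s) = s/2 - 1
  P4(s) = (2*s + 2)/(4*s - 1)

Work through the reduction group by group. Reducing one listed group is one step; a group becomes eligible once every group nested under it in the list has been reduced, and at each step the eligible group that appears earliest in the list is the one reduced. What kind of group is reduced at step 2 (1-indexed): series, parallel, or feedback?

Step 1: multiply P1, P2 (series)
Step 2: reduce the series chain P3, P4
Step 3: close the feedback loop around (P1*P2), (P3*P4)
Step 2: series.

Final answer: series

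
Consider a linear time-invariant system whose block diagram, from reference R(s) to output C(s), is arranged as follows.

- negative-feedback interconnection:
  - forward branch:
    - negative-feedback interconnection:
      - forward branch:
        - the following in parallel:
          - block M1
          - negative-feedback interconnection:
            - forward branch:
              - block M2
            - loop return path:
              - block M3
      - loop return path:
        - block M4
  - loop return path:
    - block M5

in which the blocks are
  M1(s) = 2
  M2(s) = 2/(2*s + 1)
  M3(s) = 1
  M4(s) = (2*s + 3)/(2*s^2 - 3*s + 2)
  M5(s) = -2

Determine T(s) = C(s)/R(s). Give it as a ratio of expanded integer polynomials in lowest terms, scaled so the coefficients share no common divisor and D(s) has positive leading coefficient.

Answer: (-8*s^3 - 4*s^2 + 16*s - 16)/(12*s^3 - 55*s + 2)

Working:
(1) collapse the loop (M2 forward, M3 return) = 2/(2*s + 3)
(2) reduce the parallel group M1, [M2/(1+M2*M3)] = (4*s + 8)/(2*s + 3)
(3) feedback reduction of (M1+[M2/(1+M2*M3)]), M4 = (8*s^3 + 4*s^2 - 16*s + 16)/(4*s^3 + 8*s^2 + 23*s + 30)
(4) apply the feedback formula to [(M1+[M2/(1+M2*M3)])/(1+(M1+[M2/(1+M2*M3)])*M4)], M5, giving the overall T(s)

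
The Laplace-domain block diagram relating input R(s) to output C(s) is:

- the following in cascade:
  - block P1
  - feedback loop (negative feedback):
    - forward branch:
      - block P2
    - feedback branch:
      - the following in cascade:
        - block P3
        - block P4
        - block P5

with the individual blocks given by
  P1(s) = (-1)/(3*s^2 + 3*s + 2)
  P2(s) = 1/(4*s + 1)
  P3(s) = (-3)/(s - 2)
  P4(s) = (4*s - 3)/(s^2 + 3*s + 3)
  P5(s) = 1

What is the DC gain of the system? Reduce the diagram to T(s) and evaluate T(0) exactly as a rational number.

1. series reduction of P3, P4, P5 gives (9 - 12*s)/(s^3 + s^2 - 3*s - 6)
2. reduce the feedback loop with forward P2 and return (P3*P4*P5) gives (s^3 + s^2 - 3*s - 6)/(4*s^4 + 5*s^3 - 11*s^2 - 39*s + 3)
3. combine P1, [P2/(1+P2*(P3*P4*P5))] in series gives (-s^3 - s^2 + 3*s + 6)/(12*s^6 + 27*s^5 - 10*s^4 - 140*s^3 - 130*s^2 - 69*s + 6)
The step-3 result is T(s). Setting s = 0: T(0) = 6/6 = 1.

Hence the answer: 1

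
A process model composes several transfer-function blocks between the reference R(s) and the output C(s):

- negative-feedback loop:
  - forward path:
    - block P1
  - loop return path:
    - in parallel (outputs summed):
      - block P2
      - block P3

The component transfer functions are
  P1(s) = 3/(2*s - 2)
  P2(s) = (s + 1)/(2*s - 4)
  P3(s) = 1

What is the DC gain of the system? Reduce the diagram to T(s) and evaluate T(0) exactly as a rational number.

Reducing step by step:

1. reduce the parallel group P2, P3, giving (3*s - 3)/(2*s - 4)
2. collapse the loop (P1 forward, (P2+P3) return), giving (6*s - 12)/(4*s^2 - 3*s - 1)
The step-2 result is T(s). Setting s = 0: T(0) = -12/(-1) = 12.

Answer: 12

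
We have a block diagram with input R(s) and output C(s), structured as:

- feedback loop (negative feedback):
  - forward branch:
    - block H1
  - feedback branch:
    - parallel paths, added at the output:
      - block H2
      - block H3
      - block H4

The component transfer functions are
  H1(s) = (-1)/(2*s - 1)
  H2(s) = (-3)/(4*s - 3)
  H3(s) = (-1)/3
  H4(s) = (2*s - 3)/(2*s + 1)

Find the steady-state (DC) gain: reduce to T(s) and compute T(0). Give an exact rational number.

[1] combine H2, H3, H4 in parallel -> (16*s^2 - 70*s + 21)/(24*s^2 - 6*s - 9)
[2] reduce the feedback loop with forward H1 and return (H2+H3+H4) -> (-24*s^2 + 6*s + 9)/(48*s^3 - 52*s^2 + 58*s - 12)
DC gain: substitute s = 0 into T(s) from step 2: T(0) = 9/(-12) = -3/4.

Final answer: -3/4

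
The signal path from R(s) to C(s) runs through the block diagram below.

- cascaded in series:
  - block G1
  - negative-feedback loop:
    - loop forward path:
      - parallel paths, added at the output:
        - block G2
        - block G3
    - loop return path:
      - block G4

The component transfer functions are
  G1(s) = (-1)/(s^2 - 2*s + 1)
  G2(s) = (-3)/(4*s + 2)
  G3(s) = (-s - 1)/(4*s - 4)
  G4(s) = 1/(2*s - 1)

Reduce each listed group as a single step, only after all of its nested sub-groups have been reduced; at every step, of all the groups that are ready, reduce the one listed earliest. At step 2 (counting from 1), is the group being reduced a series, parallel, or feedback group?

Step 1: parallel reduction of G2, G3
Step 2: collapse the loop ((G2+G3) forward, G4 return)
Step 3: series reduction of G1, [(G2+G3)/(1+(G2+G3)*G4)]
Step 2: feedback.

Answer: feedback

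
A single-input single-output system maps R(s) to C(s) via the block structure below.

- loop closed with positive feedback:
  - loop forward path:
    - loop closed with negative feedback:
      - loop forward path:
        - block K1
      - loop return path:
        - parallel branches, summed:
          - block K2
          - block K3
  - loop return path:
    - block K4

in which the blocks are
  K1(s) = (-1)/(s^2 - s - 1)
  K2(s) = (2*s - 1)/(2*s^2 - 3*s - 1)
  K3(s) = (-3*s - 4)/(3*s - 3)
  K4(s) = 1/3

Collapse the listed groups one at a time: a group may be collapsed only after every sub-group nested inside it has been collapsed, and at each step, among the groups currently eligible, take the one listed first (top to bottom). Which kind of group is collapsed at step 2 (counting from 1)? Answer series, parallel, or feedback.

Step 1. add K2, K3 (parallel)
Step 2. collapse the loop (K1 forward, (K2+K3) return)
Step 3. collapse the loop ([K1/(1+K1*(K2+K3))] forward, K4 return)
Step 2: feedback.

Therefore the answer is feedback.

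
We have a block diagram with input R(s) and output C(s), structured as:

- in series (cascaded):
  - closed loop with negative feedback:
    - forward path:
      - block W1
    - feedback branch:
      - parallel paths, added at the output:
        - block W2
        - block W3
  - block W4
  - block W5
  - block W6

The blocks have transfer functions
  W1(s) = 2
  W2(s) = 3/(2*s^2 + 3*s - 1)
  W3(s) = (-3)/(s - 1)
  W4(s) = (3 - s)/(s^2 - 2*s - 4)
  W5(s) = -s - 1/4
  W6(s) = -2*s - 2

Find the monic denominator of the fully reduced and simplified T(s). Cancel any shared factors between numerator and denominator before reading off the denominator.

Answer: s^5 - 15*s^4/2 - s^3 + 77*s^2/2 + 31*s - 2

Working:
Step 1: combine W2, W3 in parallel; result (-6*s^2 - 6*s)/(2*s^3 + s^2 - 4*s + 1)
Step 2: apply the feedback formula to W1, (W2+W3); result (4*s^3 + 2*s^2 - 8*s + 2)/(2*s^3 - 11*s^2 - 16*s + 1)
Step 3: multiply [W1/(1+W1*(W2+W3))], W4, W5, W6 (series); result (-8*s^6 + 10*s^5 + 51*s^4 - 12*s^3 - 46*s^2 + 2*s + 3)/(2*s^5 - 15*s^4 - 2*s^3 + 77*s^2 + 62*s - 4)
No further cancellation is possible in the step-3 result, so that is T(s). Its denominator becomes monic after dividing by the leading coefficient 2.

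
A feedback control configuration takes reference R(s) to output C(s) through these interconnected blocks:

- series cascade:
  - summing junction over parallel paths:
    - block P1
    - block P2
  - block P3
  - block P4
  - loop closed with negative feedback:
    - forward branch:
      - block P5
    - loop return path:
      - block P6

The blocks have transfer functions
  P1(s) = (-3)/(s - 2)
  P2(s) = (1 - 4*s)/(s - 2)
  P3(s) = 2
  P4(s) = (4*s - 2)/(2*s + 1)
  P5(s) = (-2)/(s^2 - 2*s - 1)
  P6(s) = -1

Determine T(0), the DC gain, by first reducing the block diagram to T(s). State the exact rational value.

(1) sum the parallel branches P1, P2 = (-4*s - 2)/(s - 2)
(2) collapse the loop (P5 forward, P6 return) = (-2)/(s^2 - 2*s + 1)
(3) reduce the series chain (P1+P2), P3, P4, [P5/(1+P5*P6)] = (32*s - 16)/(s^3 - 4*s^2 + 5*s - 2)
DC gain: substitute s = 0 into T(s) from step 3: T(0) = -16/(-2) = 8.

Hence the answer: 8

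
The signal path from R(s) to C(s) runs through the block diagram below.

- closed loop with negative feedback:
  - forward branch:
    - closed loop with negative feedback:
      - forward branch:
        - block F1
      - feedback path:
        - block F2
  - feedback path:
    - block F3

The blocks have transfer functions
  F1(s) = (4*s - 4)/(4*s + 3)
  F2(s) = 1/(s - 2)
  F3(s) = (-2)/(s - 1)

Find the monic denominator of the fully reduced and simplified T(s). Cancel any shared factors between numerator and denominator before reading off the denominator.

Answer: s^2 - 9*s/4 + 3/2

Working:
(1) apply the feedback formula to F1, F2 = (4*s^2 - 12*s + 8)/(4*s^2 - s - 10)
(2) reduce the feedback loop with forward [F1/(1+F1*F2)] and return F3 = (4*s^2 - 12*s + 8)/(4*s^2 - 9*s + 6)
That last expression is T(s), already simplified. Scaling its denominator by 1/4 (the reciprocal of the leading coefficient) yields the monic denominator.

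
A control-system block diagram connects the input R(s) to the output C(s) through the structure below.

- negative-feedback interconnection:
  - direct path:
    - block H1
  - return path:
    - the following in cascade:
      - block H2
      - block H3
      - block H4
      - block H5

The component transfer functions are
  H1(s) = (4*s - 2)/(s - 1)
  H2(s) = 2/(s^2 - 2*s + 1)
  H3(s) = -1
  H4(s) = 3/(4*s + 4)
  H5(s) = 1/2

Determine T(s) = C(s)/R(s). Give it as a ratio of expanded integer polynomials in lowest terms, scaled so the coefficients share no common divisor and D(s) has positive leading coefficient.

(1) multiply H2, H3, H4, H5 (series) = (-3)/(4*s^3 - 4*s^2 - 4*s + 4)
(2) feedback reduction of H1, (H2*H3*H4*H5), which is the overall transfer function T(s) = C(s)/R(s) in lowest terms

Answer: (8*s^4 - 12*s^3 - 4*s^2 + 12*s - 4)/(2*s^4 - 4*s^3 - 2*s + 1)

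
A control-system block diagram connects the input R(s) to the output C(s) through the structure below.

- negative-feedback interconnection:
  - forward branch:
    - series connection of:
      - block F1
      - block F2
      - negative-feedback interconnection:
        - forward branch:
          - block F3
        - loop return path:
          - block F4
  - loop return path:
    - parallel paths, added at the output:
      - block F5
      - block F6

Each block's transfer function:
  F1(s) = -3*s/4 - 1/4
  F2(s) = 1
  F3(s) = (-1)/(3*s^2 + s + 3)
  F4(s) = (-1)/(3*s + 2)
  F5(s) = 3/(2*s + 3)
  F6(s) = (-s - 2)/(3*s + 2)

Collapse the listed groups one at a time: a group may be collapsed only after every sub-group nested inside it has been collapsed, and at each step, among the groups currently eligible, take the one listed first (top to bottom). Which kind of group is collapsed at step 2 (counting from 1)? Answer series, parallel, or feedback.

Step 1: apply the feedback formula to F3, F4
Step 2: multiply F1, F2, [F3/(1+F3*F4)] (series)
Step 3: sum the parallel branches F5, F6
Step 4: close the feedback loop around (F1*F2*[F3/(1+F3*F4)]), (F5+F6)
Step 2: series.

Final answer: series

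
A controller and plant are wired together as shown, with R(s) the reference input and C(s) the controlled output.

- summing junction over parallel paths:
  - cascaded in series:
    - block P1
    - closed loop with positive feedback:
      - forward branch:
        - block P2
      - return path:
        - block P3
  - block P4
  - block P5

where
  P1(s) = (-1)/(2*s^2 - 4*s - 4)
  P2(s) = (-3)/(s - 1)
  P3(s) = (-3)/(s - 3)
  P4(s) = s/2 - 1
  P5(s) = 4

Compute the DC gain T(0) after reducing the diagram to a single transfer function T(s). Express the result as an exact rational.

Reducing step by step:

[1] apply the feedback formula to P2, P3: (9 - 3*s)/(s^2 - 4*s - 6)
[2] multiply P1, [P2/(1-P2*P3)] (series): (3*s - 9)/(2*s^4 - 12*s^3 + 40*s + 24)
[3] add (P1*[P2/(1-P2*P3)]), P4, P5 (parallel): (s^5 - 36*s^3 + 20*s^2 + 135*s + 63)/(2*s^4 - 12*s^3 + 40*s + 24)
The step-3 result is T(s). Setting s = 0: T(0) = 63/24 = 21/8.

Answer: 21/8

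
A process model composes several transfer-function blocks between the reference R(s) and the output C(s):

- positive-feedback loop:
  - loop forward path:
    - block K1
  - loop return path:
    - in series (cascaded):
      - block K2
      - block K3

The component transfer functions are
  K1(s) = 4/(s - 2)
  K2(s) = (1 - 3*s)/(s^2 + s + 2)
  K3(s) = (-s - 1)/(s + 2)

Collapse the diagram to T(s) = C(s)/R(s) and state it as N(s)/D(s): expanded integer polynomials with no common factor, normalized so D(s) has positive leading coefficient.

(1) multiply K2, K3 (series) gives (3*s^2 + 2*s - 1)/(s^3 + 3*s^2 + 4*s + 4)
(2) reduce the feedback loop with forward K1 and return (K2*K3) - this is the overall T(s), already in the required normalized form

Therefore the answer is (4*s^3 + 12*s^2 + 16*s + 16)/(s^4 + s^3 - 14*s^2 - 12*s - 4).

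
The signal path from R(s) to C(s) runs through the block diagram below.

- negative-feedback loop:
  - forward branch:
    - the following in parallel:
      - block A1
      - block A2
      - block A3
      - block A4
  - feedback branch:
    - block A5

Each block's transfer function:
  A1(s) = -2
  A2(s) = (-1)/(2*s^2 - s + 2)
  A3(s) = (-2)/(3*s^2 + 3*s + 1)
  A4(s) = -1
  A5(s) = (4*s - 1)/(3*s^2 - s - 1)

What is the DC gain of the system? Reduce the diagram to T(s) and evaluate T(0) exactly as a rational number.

The answer is 11/9.

Reasoning:
Step 1 - combine A1, A2, A3, A4 in parallel; result (-18*s^4 - 9*s^3 - 22*s^2 - 16*s - 11)/(6*s^4 + 3*s^3 + 5*s^2 + 5*s + 2)
Step 2 - feedback reduction of (A1+A2+A3+A4), A5; result (-54*s^6 - 9*s^5 - 39*s^4 - 17*s^3 + 5*s^2 + 27*s + 11)/(18*s^6 - 69*s^5 - 12*s^4 - 72*s^3 - 46*s^2 - 35*s + 9)
Evaluating the step-2 result (the overall T(s)) at s = 0 gives T(0) = 11/9.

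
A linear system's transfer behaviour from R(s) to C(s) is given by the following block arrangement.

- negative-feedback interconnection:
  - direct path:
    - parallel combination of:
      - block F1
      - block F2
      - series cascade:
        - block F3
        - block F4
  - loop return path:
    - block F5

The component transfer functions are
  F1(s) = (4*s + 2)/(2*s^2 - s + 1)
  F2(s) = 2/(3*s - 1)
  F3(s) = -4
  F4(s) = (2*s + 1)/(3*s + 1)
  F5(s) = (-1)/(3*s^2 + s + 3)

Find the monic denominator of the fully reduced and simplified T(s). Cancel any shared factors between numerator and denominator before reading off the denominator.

First reduce the diagram to T(s).

(1) series reduction of F3, F4 -> (-8*s - 4)/(3*s + 1)
(2) parallel reduction of F1, F2, (F3*F4) -> (-48*s^4 + 64*s^3 + 4*s^2 - 8*s + 4)/(18*s^4 - 9*s^3 + 7*s^2 + s - 1)
(3) apply the feedback formula to (F1+F2+(F3*F4)), F5 -> (-144*s^6 + 144*s^5 - 68*s^4 + 172*s^3 + 16*s^2 - 20*s + 12)/(54*s^6 - 9*s^5 + 114*s^4 - 81*s^3 + 15*s^2 + 10*s - 7)
The result of step 3 is T(s) in lowest terms. Its denominator has leading coefficient 54; dividing the denominator through by 54 makes it monic.

Answer: s^6 - s^5/6 + 19*s^4/9 - 3*s^3/2 + 5*s^2/18 + 5*s/27 - 7/54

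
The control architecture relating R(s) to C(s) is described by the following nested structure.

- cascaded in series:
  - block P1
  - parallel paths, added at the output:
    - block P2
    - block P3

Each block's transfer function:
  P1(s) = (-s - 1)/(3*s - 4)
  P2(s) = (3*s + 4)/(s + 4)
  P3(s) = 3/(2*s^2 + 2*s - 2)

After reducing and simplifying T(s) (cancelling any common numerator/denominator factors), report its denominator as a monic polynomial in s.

Step 1. combine P2, P3 in parallel gives (6*s^3 + 14*s^2 + 5*s + 4)/(2*s^3 + 10*s^2 + 6*s - 8)
Step 2. reduce the series chain P1, (P2+P3) gives (-6*s^4 - 20*s^3 - 19*s^2 - 9*s - 4)/(6*s^4 + 22*s^3 - 22*s^2 - 48*s + 32)
No further cancellation is possible in the step-2 result, so that is T(s). Its denominator becomes monic after dividing by the leading coefficient 6.

Final answer: s^4 + 11*s^3/3 - 11*s^2/3 - 8*s + 16/3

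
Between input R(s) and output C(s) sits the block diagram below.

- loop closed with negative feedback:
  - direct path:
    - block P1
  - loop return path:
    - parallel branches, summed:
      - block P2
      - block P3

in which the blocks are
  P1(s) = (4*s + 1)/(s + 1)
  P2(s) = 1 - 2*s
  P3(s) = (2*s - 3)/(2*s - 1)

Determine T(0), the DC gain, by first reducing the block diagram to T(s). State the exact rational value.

1. combine P2, P3 in parallel = (-4*s^2 + 6*s - 4)/(2*s - 1)
2. reduce the feedback loop with forward P1 and return (P2+P3) = (-8*s^2 + 2*s + 1)/(16*s^3 - 22*s^2 + 9*s + 5)
That last expression is T(s); at s = 0 only the constant terms survive, so T(0) = 1/5.

Hence the answer: 1/5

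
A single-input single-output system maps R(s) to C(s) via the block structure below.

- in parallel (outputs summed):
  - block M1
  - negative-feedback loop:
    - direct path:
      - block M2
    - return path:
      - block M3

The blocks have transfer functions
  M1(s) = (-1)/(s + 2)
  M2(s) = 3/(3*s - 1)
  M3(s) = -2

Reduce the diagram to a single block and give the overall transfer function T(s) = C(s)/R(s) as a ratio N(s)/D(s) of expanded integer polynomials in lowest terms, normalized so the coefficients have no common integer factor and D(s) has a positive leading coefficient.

Step 1. reduce the feedback loop with forward M2 and return M3 = 3/(3*s - 7)
Step 2. sum the parallel branches M1, [M2/(1+M2*M3)], which is the overall transfer function T(s) = C(s)/R(s) in lowest terms

Answer: 13/(3*s^2 - s - 14)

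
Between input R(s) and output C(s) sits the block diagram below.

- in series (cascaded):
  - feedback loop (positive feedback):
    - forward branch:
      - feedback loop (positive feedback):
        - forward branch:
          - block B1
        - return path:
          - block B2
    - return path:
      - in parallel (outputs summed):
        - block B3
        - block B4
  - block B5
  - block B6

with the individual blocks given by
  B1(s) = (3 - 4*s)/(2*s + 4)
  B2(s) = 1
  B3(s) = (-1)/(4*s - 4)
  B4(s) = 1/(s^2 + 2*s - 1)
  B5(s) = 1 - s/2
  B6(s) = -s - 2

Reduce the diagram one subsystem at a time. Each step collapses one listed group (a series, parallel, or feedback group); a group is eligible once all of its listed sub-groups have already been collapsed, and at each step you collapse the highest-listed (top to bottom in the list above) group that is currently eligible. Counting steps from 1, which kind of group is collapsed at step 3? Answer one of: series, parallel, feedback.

Step 1: feedback reduction of B1, B2
Step 2: reduce the parallel group B3, B4
Step 3: feedback reduction of [B1/(1-B1*B2)], (B3+B4)
Step 4: combine [[B1/(1-B1*B2)]/(1-[B1/(1-B1*B2)]*(B3+B4))], B5, B6 in series
So the answer for step 3 is feedback.

Hence the answer: feedback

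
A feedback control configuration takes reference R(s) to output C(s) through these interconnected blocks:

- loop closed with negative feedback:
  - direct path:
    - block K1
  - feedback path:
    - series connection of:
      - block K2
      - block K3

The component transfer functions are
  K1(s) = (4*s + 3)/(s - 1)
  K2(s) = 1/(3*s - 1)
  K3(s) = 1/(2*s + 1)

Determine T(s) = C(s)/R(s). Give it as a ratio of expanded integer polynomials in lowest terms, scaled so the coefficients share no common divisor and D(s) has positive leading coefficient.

Step 1. series reduction of K2, K3 -> 1/(6*s^2 + s - 1)
Step 2. apply the feedback formula to K1, (K2*K3), which is the overall transfer function T(s) = C(s)/R(s) in lowest terms

Answer: (24*s^3 + 22*s^2 - s - 3)/(6*s^3 - 5*s^2 + 2*s + 4)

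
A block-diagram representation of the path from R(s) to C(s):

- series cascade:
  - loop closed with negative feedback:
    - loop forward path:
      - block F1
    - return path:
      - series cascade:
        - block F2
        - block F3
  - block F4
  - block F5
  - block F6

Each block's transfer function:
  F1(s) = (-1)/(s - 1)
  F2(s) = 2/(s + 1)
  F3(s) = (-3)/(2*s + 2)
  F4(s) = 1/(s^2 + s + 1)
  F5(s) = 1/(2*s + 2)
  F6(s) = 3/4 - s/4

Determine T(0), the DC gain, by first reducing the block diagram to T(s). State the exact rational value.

Step 1 - cascade F2, F3: (-3)/(s^2 + 2*s + 1)
Step 2 - collapse the loop (F1 forward, (F2*F3) return): (-s^2 - 2*s - 1)/(s^3 + s^2 - s + 2)
Step 3 - series reduction of [F1/(1+F1*(F2*F3))], F4, F5, F6: (s^2 - 2*s - 3)/(8*s^5 + 16*s^4 + 8*s^3 + 16*s^2 + 8*s + 16)
DC gain: substitute s = 0 into T(s) from step 3: T(0) = -3/16.

Therefore the answer is -3/16.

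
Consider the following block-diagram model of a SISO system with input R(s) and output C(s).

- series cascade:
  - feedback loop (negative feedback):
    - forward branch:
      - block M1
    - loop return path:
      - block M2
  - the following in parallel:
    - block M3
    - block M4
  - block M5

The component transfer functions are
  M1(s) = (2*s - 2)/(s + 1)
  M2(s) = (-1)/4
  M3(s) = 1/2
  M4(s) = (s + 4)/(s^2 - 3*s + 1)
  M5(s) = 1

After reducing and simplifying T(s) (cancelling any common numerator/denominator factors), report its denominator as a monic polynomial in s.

The answer is s^3 - 8*s + 3.

Reasoning:
1. collapse the loop (M1 forward, M2 return): (4*s - 4)/(s + 3)
2. combine M3, M4 in parallel: (s^2 - s + 9)/(2*s^2 - 6*s + 2)
3. cascade [M1/(1+M1*M2)], (M3+M4), M5: (2*s^3 - 4*s^2 + 20*s - 18)/(s^3 - 8*s + 3)
That last expression is T(s), already simplified, and its denominator is already monic.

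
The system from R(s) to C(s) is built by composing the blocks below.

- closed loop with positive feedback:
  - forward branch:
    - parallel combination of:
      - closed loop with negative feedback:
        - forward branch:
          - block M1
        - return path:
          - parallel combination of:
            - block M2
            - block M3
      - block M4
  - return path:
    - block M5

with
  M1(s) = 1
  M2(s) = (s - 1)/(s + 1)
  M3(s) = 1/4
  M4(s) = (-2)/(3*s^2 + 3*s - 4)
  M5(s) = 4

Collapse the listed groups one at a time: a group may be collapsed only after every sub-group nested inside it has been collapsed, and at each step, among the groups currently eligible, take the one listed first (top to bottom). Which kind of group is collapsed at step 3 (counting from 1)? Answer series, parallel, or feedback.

Reducing step by step:

1. add M2, M3 (parallel)
2. feedback reduction of M1, (M2+M3)
3. reduce the parallel group [M1/(1+M1*(M2+M3))], M4
4. close the feedback loop around ([M1/(1+M1*(M2+M3))]+M4), M5
Step 3 collapses a parallel group.

Answer: parallel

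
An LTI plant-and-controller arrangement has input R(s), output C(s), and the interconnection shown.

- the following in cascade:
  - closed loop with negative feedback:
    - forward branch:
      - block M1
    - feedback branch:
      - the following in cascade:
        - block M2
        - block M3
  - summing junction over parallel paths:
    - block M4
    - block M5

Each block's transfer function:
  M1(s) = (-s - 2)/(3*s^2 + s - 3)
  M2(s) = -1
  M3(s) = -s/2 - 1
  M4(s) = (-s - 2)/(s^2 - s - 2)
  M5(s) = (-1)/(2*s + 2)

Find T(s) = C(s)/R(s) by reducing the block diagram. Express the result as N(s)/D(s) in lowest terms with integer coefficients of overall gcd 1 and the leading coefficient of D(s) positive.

Step 1. multiply M2, M3 (series): s/2 + 1
Step 2. reduce the feedback loop with forward M1 and return (M2*M3): (-2*s - 4)/(5*s^2 - 2*s - 10)
Step 3. combine M4, M5 in parallel: (-3*s - 2)/(2*s^2 - 2*s - 4)
Step 4. reduce the series chain [M1/(1+M1*(M2*M3))], (M4+M5), which is the overall transfer function T(s) = C(s)/R(s) in lowest terms

Final answer: (3*s^2 + 8*s + 4)/(5*s^4 - 7*s^3 - 18*s^2 + 14*s + 20)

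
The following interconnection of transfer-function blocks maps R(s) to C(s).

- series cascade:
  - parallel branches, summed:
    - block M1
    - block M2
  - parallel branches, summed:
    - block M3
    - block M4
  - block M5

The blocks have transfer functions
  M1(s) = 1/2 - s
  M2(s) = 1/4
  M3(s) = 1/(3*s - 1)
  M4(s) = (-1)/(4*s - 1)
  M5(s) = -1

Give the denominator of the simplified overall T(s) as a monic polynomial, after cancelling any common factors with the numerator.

Reducing step by step:

(1) combine M1, M2 in parallel: 3/4 - s
(2) add M3, M4 (parallel): s/(12*s^2 - 7*s + 1)
(3) reduce the series chain (M1+M2), (M3+M4), M5: (4*s^2 - 3*s)/(48*s^2 - 28*s + 4)
The result of step 3 is T(s) in lowest terms. Its denominator has leading coefficient 48; dividing the denominator through by 48 makes it monic.

Answer: s^2 - 7*s/12 + 1/12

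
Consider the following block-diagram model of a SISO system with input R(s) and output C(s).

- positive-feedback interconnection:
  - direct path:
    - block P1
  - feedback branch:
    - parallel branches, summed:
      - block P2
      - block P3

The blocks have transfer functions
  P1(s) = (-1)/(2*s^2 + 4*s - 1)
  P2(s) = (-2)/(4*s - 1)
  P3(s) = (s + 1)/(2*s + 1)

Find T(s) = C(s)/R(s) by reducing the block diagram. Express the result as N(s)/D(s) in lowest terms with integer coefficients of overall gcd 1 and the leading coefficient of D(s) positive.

Step 1. add P2, P3 (parallel) = (4*s^2 - s - 3)/(8*s^2 + 2*s - 1)
Step 2. reduce the feedback loop with forward P1 and return (P2+P3); the result is T(s) itself (integer coefficients, no common factor, positive leading denominator coefficient)

Final answer: (-8*s^2 - 2*s + 1)/(16*s^4 + 36*s^3 + 2*s^2 - 7*s - 2)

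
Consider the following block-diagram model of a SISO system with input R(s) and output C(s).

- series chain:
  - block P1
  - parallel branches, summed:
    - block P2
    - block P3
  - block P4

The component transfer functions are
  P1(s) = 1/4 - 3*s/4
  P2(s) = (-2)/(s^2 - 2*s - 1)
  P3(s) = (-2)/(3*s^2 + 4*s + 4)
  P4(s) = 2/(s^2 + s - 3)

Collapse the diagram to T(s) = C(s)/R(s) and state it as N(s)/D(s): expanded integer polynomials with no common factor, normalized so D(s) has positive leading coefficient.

(1) reduce the parallel group P2, P3, giving (-8*s^2 - 4*s - 6)/(3*s^4 - 2*s^3 - 7*s^2 - 12*s - 4)
(2) cascade P1, (P2+P3), P4, which is the overall transfer function T(s) = C(s)/R(s) in lowest terms

Hence the answer: (12*s^3 + 2*s^2 + 7*s - 3)/(3*s^6 + s^5 - 18*s^4 - 13*s^3 + 5*s^2 + 32*s + 12)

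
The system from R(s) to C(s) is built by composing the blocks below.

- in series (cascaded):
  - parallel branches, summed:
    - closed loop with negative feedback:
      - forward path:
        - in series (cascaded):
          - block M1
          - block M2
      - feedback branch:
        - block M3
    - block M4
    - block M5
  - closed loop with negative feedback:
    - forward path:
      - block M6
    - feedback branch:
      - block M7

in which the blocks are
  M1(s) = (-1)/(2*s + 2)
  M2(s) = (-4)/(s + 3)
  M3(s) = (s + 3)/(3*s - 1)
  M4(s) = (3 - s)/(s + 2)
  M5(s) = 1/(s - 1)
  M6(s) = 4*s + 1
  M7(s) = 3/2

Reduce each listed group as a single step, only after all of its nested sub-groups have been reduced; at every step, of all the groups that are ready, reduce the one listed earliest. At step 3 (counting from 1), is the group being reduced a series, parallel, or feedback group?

Answer: parallel

Working:
(1) multiply M1, M2 (series)
(2) feedback reduction of (M1*M2), M3
(3) add [(M1*M2)/(1+(M1*M2)*M3)], M4, M5 (parallel)
(4) collapse the loop (M6 forward, M7 return)
(5) combine ([(M1*M2)/(1+(M1*M2)*M3)]+M4+M5), [M6/(1+M6*M7)] in series
Step 3 collapses a parallel group.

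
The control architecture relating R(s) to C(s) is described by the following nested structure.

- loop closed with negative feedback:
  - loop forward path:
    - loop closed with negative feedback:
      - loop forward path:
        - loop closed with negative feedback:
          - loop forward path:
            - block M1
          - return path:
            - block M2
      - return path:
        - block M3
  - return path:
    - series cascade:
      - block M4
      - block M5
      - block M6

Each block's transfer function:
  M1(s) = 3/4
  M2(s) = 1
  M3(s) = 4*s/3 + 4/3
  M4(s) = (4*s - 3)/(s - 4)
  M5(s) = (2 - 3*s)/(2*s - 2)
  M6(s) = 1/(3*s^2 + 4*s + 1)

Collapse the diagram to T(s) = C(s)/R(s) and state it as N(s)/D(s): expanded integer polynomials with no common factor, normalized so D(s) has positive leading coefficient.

The answer is (18*s^4 - 66*s^3 - 42*s^2 + 66*s + 24)/(24*s^5 - 22*s^4 - 298*s^3 - 102*s^2 + 325*s + 70).

Reasoning:
[1] feedback reduction of M1, M2: 3/7
[2] close the feedback loop around [M1/(1+M1*M2)], M3: 3/(4*s + 11)
[3] combine M4, M5, M6 in series: (-12*s^2 + 17*s - 6)/(6*s^4 - 22*s^3 - 14*s^2 + 22*s + 8)
[4] apply the feedback formula to [[M1/(1+M1*M2)]/(1+[M1/(1+M1*M2)]*M3)], (M4*M5*M6), giving the overall T(s)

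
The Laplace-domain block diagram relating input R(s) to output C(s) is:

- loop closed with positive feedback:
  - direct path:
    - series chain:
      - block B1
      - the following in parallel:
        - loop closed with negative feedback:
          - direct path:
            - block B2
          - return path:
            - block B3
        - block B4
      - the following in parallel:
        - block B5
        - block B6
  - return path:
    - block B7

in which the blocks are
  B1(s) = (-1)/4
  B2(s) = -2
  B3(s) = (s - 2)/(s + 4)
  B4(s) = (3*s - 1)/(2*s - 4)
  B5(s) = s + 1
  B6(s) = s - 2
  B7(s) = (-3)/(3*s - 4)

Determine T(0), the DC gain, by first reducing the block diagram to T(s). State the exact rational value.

Answer: -12/73

Working:
1. close the feedback loop around B2, B3 gives (2*s + 8)/(s - 8)
2. add [B2/(1+B2*B3)], B4 (parallel) gives (7*s^2 - 17*s - 24)/(2*s^2 - 20*s + 32)
3. sum the parallel branches B5, B6 gives 2*s - 1
4. reduce the series chain B1, ([B2/(1+B2*B3)]+B4), (B5+B6) gives (-14*s^3 + 41*s^2 + 31*s - 24)/(8*s^2 - 80*s + 128)
5. reduce the feedback loop with forward (B1*([B2/(1+B2*B3)]+B4)*(B5+B6)) and return B7 gives (42*s^4 - 179*s^3 + 71*s^2 + 196*s - 96)/(18*s^3 + 149*s^2 - 797*s + 584)
That last expression is T(s); at s = 0 only the constant terms survive, so T(0) = -96/584 = -12/73.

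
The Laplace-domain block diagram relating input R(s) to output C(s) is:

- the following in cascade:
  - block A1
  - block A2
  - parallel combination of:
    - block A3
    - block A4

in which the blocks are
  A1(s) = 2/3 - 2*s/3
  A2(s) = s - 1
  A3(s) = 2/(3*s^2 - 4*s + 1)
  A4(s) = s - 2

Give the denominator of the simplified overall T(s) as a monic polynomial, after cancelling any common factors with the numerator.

Step 1. add A3, A4 (parallel) = (3*s^3 - 10*s^2 + 9*s)/(3*s^2 - 4*s + 1)
Step 2. cascade A1, A2, (A3+A4) = (-6*s^4 + 26*s^3 - 38*s^2 + 18*s)/(9*s - 3)
T(s) is the step-2 result (common factors already cancelled). Leading coefficient of the denominator: 9. Divide through by 9 for the monic polynomial.

Therefore the answer is s - 1/3.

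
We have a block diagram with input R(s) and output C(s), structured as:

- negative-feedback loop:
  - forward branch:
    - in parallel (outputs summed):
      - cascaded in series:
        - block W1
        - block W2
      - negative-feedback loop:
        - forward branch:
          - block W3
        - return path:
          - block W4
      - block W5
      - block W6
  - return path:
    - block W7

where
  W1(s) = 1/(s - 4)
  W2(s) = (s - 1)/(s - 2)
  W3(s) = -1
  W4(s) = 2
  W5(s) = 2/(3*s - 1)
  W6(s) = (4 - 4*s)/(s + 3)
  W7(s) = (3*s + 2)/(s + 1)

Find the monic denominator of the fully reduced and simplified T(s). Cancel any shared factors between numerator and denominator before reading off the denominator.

Step 1: cascade W1, W2; result (s - 1)/(s^2 - 6*s + 8)
Step 2: reduce the feedback loop with forward W3 and return W4; result 1
Step 3: reduce the parallel group (W1*W2), [W3/(1+W3*W4)], W5, W6; result (-9*s^4 + 83*s^3 - 224*s^2 + 203*s - 5)/(3*s^4 - 10*s^3 - 27*s^2 + 82*s - 24)
Step 4: reduce the feedback loop with forward ((W1*W2)+[W3/(1+W3*W4)]+W5+W6) and return W7; result (9*s^5 - 74*s^4 + 141*s^3 + 21*s^2 - 198*s + 5)/(24*s^5 - 224*s^4 + 543*s^3 - 216*s^2 - 449*s + 34)
No further cancellation is possible in the step-4 result, so that is T(s). Its denominator becomes monic after dividing by the leading coefficient 24.

Therefore the answer is s^5 - 28*s^4/3 + 181*s^3/8 - 9*s^2 - 449*s/24 + 17/12.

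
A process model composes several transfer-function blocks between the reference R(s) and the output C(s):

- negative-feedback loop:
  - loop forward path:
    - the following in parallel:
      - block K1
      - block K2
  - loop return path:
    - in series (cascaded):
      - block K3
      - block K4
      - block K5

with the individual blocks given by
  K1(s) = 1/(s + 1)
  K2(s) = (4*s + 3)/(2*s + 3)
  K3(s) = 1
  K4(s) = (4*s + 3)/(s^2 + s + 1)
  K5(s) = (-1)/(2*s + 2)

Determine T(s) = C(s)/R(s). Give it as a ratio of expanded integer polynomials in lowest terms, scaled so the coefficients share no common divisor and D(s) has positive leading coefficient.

Answer: (8*s^5 + 34*s^4 + 64*s^3 + 68*s^2 + 42*s + 12)/(4*s^5 + 18*s^4 + 18*s^3 - 12*s^2 - 29*s - 12)

Working:
Step 1. combine K1, K2 in parallel gives (4*s^2 + 9*s + 6)/(2*s^2 + 5*s + 3)
Step 2. combine K3, K4, K5 in series gives (-4*s - 3)/(2*s^3 + 4*s^2 + 4*s + 2)
Step 3. feedback reduction of (K1+K2), (K3*K4*K5), giving the overall T(s)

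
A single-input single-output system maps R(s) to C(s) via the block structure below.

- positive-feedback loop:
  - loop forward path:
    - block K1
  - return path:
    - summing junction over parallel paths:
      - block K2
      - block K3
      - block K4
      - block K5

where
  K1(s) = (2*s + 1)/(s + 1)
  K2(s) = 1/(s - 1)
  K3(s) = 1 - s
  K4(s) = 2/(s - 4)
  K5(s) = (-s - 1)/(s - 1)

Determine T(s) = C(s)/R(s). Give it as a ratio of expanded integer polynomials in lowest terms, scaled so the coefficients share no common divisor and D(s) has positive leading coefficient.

First reduce the diagram to T(s).

1. reduce the parallel group K2, K3, K4, K5, giving (-s^3 + 5*s^2 - 3*s + 2)/(s^2 - 5*s + 4)
2. collapse the loop (K1 forward, (K2+K3+K4+K5) return), giving the overall T(s)

Answer: (2*s^3 - 9*s^2 + 3*s + 4)/(2*s^4 - 8*s^3 - 3*s^2 - 2*s + 2)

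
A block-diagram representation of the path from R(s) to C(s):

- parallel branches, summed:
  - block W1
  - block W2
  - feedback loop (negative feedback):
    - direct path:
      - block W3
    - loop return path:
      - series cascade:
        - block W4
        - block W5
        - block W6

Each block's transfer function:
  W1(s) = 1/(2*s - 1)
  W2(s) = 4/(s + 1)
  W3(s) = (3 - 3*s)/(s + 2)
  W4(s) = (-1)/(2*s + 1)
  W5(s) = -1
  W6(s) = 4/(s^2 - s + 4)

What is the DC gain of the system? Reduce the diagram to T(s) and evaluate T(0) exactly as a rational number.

Step 1. multiply W4, W5, W6 (series): 4/(2*s^3 - s^2 + 7*s + 4)
Step 2. close the feedback loop around W3, (W4*W5*W6): (-6*s^4 + 9*s^3 - 24*s^2 + 9*s + 12)/(2*s^4 + 3*s^3 + 5*s^2 + 6*s + 20)
Step 3. reduce the parallel group W1, W2, [W3/(1+W3*(W4*W5*W6))]: (-12*s^6 + 30*s^5 - 12*s^4 + 21*s^3 + 96*s^2 + 165*s - 72)/(4*s^6 + 8*s^5 + 11*s^4 + 14*s^3 + 41*s^2 + 14*s - 20)
The step-3 result is T(s). Setting s = 0: T(0) = -72/(-20) = 18/5.

Answer: 18/5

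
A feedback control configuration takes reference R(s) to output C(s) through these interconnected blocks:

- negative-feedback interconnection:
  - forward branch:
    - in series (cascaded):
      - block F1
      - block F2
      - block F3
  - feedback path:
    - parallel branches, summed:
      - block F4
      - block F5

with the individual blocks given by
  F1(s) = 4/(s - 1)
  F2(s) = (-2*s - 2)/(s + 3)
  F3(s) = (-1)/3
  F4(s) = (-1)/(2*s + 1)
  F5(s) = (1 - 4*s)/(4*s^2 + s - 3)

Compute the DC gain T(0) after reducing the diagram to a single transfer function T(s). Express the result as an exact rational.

Step 1. reduce the series chain F1, F2, F3 gives (8*s + 8)/(3*s^2 + 6*s - 9)
Step 2. add F4, F5 (parallel) gives (-12*s^2 - 3*s + 4)/(8*s^3 + 6*s^2 - 5*s - 3)
Step 3. close the feedback loop around (F1*F2*F3), (F4+F5) gives (64*s^3 + 48*s^2 - 40*s - 24)/(24*s^4 + 42*s^3 - 189*s^2 - 24*s + 59)
Evaluating the step-3 result (the overall T(s)) at s = 0 gives T(0) = -24/59.

Answer: -24/59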